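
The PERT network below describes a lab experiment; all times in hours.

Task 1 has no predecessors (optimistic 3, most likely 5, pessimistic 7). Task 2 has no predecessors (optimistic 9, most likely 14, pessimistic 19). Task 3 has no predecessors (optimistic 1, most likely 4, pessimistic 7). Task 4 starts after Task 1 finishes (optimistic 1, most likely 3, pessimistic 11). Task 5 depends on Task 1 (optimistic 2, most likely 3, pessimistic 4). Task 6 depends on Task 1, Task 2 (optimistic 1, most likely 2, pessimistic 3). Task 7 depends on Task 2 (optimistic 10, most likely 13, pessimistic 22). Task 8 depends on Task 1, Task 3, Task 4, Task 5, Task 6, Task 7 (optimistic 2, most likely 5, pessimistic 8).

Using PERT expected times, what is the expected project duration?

33 hours

te_Task 1 = (3 + 4·5 + 7)/6 = 30/6 = 5
te_Task 2 = (9 + 4·14 + 19)/6 = 84/6 = 14
te_Task 3 = (1 + 4·4 + 7)/6 = 24/6 = 4
te_Task 4 = (1 + 4·3 + 11)/6 = 24/6 = 4
te_Task 5 = (2 + 4·3 + 4)/6 = 18/6 = 3
te_Task 6 = (1 + 4·2 + 3)/6 = 12/6 = 2
te_Task 7 = (10 + 4·13 + 22)/6 = 84/6 = 14
te_Task 8 = (2 + 4·5 + 8)/6 = 30/6 = 5

Forward pass:
ES_Task 1 = 0; EF_Task 1 = 5
ES_Task 2 = 0; EF_Task 2 = 14
ES_Task 3 = 0; EF_Task 3 = 4
ES_Task 4 = 5; EF_Task 4 = 5+4 = 9
ES_Task 5 = 5; EF_Task 5 = 5+3 = 8
ES_Task 6 = max(EF_Task 1=5, EF_Task 2=14) = 14; EF_Task 6 = 14+2 = 16
ES_Task 7 = 14; EF_Task 7 = 14+14 = 28
ES_Task 8 = max(EF_Task 1=5, EF_Task 3=4, EF_Task 4=9, EF_Task 5=8, EF_Task 6=16, EF_Task 7=28) = 28; EF_Task 8 = 28+5 = 33
Expected project duration μ = 33 hours. Critical path: Task 2 → Task 7 → Task 8.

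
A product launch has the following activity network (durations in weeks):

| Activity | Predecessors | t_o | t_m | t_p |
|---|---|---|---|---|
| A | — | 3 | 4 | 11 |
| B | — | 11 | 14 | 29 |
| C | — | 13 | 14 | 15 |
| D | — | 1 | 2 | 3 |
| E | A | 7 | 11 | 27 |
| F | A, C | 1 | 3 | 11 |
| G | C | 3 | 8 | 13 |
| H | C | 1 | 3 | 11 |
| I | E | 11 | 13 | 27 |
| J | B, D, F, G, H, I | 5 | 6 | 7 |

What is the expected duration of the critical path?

te_A = (3 + 4·4 + 11)/6 = 30/6 = 5
te_B = (11 + 4·14 + 29)/6 = 96/6 = 16
te_C = (13 + 4·14 + 15)/6 = 84/6 = 14
te_D = (1 + 4·2 + 3)/6 = 12/6 = 2
te_E = (7 + 4·11 + 27)/6 = 78/6 = 13
te_F = (1 + 4·3 + 11)/6 = 24/6 = 4
te_G = (3 + 4·8 + 13)/6 = 48/6 = 8
te_H = (1 + 4·3 + 11)/6 = 24/6 = 4
te_I = (11 + 4·13 + 27)/6 = 90/6 = 15
te_J = (5 + 4·6 + 7)/6 = 36/6 = 6

Forward pass:
ES_A = 0; EF_A = 5
ES_B = 0; EF_B = 16
ES_C = 0; EF_C = 14
ES_D = 0; EF_D = 2
ES_E = 5; EF_E = 5+13 = 18
ES_F = max(EF_A=5, EF_C=14) = 14; EF_F = 14+4 = 18
ES_G = 14; EF_G = 14+8 = 22
ES_H = 14; EF_H = 14+4 = 18
ES_I = 18; EF_I = 18+15 = 33
ES_J = max(EF_B=16, EF_D=2, EF_F=18, EF_G=22, EF_H=18, EF_I=33) = 33; EF_J = 33+6 = 39
Expected project duration μ = 39 weeks. Critical path: A → E → I → J.

39 weeks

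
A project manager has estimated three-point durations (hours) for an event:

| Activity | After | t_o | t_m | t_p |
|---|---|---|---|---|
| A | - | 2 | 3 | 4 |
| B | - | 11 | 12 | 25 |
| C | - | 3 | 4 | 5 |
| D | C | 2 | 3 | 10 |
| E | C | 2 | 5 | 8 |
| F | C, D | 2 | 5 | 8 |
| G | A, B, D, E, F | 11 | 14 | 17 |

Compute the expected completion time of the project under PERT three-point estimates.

te_A = (2 + 4·3 + 4)/6 = 18/6 = 3
te_B = (11 + 4·12 + 25)/6 = 84/6 = 14
te_C = (3 + 4·4 + 5)/6 = 24/6 = 4
te_D = (2 + 4·3 + 10)/6 = 24/6 = 4
te_E = (2 + 4·5 + 8)/6 = 30/6 = 5
te_F = (2 + 4·5 + 8)/6 = 30/6 = 5
te_G = (11 + 4·14 + 17)/6 = 84/6 = 14

Forward pass:
ES_A = 0; EF_A = 3
ES_B = 0; EF_B = 14
ES_C = 0; EF_C = 4
ES_D = 4; EF_D = 4+4 = 8
ES_E = 4; EF_E = 4+5 = 9
ES_F = max(EF_C=4, EF_D=8) = 8; EF_F = 8+5 = 13
ES_G = max(EF_A=3, EF_B=14, EF_D=8, EF_E=9, EF_F=13) = 14; EF_G = 14+14 = 28
Expected project duration μ = 28 hours. Critical path: B → G.

28 hours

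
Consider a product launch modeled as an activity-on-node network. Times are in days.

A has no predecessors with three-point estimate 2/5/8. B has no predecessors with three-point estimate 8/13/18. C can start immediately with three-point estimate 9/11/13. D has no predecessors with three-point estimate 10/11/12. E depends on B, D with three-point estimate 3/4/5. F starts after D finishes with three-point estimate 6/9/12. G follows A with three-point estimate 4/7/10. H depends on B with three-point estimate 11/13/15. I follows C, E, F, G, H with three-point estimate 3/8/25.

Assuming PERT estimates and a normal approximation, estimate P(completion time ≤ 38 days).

0.688

te_A = (2 + 4·5 + 8)/6 = 30/6 = 5; σ²_A = ((8−2)/6)² = 1.000
te_B = (8 + 4·13 + 18)/6 = 78/6 = 13; σ²_B = ((18−8)/6)² = 2.778
te_C = (9 + 4·11 + 13)/6 = 66/6 = 11; σ²_C = ((13−9)/6)² = 0.444
te_D = (10 + 4·11 + 12)/6 = 66/6 = 11; σ²_D = ((12−10)/6)² = 0.111
te_E = (3 + 4·4 + 5)/6 = 24/6 = 4; σ²_E = ((5−3)/6)² = 0.111
te_F = (6 + 4·9 + 12)/6 = 54/6 = 9; σ²_F = ((12−6)/6)² = 1.000
te_G = (4 + 4·7 + 10)/6 = 42/6 = 7; σ²_G = ((10−4)/6)² = 1.000
te_H = (11 + 4·13 + 15)/6 = 78/6 = 13; σ²_H = ((15−11)/6)² = 0.444
te_I = (3 + 4·8 + 25)/6 = 60/6 = 10; σ²_I = ((25−3)/6)² = 13.444

Forward pass:
ES_A = 0; EF_A = 5
ES_B = 0; EF_B = 13
ES_C = 0; EF_C = 11
ES_D = 0; EF_D = 11
ES_E = max(EF_B=13, EF_D=11) = 13; EF_E = 13+4 = 17
ES_F = 11; EF_F = 11+9 = 20
ES_G = 5; EF_G = 5+7 = 12
ES_H = 13; EF_H = 13+13 = 26
ES_I = max(EF_C=11, EF_E=17, EF_F=20, EF_G=12, EF_H=26) = 26; EF_I = 26+10 = 36
Expected project duration μ = 36 days. Critical path: B → H → I.

Variance along critical path = 2.778 + 0.444 + 13.444 = 16.667; σ = √16.667 = 4.082 days.
Z = (38 − 36) / 4.082 = 0.490
P(T ≤ 38) = Φ(0.490) ≈ 0.688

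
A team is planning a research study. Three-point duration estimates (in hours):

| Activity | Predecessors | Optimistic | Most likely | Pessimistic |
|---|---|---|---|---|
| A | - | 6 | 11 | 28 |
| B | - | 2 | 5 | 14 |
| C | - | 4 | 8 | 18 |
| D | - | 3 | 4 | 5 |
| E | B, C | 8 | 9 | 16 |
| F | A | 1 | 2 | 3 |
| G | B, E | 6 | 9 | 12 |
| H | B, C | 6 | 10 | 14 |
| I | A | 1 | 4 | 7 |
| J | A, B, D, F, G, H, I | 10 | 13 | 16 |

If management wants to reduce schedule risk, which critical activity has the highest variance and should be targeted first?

C

te_A = (6 + 4·11 + 28)/6 = 78/6 = 13; σ²_A = ((28−6)/6)² = 13.444
te_B = (2 + 4·5 + 14)/6 = 36/6 = 6; σ²_B = ((14−2)/6)² = 4.000
te_C = (4 + 4·8 + 18)/6 = 54/6 = 9; σ²_C = ((18−4)/6)² = 5.444
te_D = (3 + 4·4 + 5)/6 = 24/6 = 4; σ²_D = ((5−3)/6)² = 0.111
te_E = (8 + 4·9 + 16)/6 = 60/6 = 10; σ²_E = ((16−8)/6)² = 1.778
te_F = (1 + 4·2 + 3)/6 = 12/6 = 2; σ²_F = ((3−1)/6)² = 0.111
te_G = (6 + 4·9 + 12)/6 = 54/6 = 9; σ²_G = ((12−6)/6)² = 1.000
te_H = (6 + 4·10 + 14)/6 = 60/6 = 10; σ²_H = ((14−6)/6)² = 1.778
te_I = (1 + 4·4 + 7)/6 = 24/6 = 4; σ²_I = ((7−1)/6)² = 1.000
te_J = (10 + 4·13 + 16)/6 = 78/6 = 13; σ²_J = ((16−10)/6)² = 1.000

Forward pass:
ES_A = 0; EF_A = 13
ES_B = 0; EF_B = 6
ES_C = 0; EF_C = 9
ES_D = 0; EF_D = 4
ES_E = max(EF_B=6, EF_C=9) = 9; EF_E = 9+10 = 19
ES_F = 13; EF_F = 13+2 = 15
ES_G = max(EF_B=6, EF_E=19) = 19; EF_G = 19+9 = 28
ES_H = max(EF_B=6, EF_C=9) = 9; EF_H = 9+10 = 19
ES_I = 13; EF_I = 13+4 = 17
ES_J = max(EF_A=13, EF_B=6, EF_D=4, EF_F=15, EF_G=28, EF_H=19, EF_I=17) = 28; EF_J = 28+13 = 41
Expected project duration μ = 41 hours. Critical path: C → E → G → J.

Variances on critical path: σ²_C=5.444, σ²_E=1.778, σ²_G=1.000, σ²_J=1.000.
Largest is σ²_C = 5.444.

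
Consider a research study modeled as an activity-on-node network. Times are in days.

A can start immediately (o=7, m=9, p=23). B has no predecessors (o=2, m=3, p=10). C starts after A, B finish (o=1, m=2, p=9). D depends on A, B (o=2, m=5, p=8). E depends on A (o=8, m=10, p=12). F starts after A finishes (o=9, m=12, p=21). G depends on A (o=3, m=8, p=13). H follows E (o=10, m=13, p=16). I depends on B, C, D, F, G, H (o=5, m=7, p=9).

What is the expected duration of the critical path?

te_A = (7 + 4·9 + 23)/6 = 66/6 = 11
te_B = (2 + 4·3 + 10)/6 = 24/6 = 4
te_C = (1 + 4·2 + 9)/6 = 18/6 = 3
te_D = (2 + 4·5 + 8)/6 = 30/6 = 5
te_E = (8 + 4·10 + 12)/6 = 60/6 = 10
te_F = (9 + 4·12 + 21)/6 = 78/6 = 13
te_G = (3 + 4·8 + 13)/6 = 48/6 = 8
te_H = (10 + 4·13 + 16)/6 = 78/6 = 13
te_I = (5 + 4·7 + 9)/6 = 42/6 = 7

Forward pass:
ES_A = 0; EF_A = 11
ES_B = 0; EF_B = 4
ES_C = max(EF_A=11, EF_B=4) = 11; EF_C = 11+3 = 14
ES_D = max(EF_A=11, EF_B=4) = 11; EF_D = 11+5 = 16
ES_E = 11; EF_E = 11+10 = 21
ES_F = 11; EF_F = 11+13 = 24
ES_G = 11; EF_G = 11+8 = 19
ES_H = 21; EF_H = 21+13 = 34
ES_I = max(EF_B=4, EF_C=14, EF_D=16, EF_F=24, EF_G=19, EF_H=34) = 34; EF_I = 34+7 = 41
Expected project duration μ = 41 days. Critical path: A → E → H → I.

41 days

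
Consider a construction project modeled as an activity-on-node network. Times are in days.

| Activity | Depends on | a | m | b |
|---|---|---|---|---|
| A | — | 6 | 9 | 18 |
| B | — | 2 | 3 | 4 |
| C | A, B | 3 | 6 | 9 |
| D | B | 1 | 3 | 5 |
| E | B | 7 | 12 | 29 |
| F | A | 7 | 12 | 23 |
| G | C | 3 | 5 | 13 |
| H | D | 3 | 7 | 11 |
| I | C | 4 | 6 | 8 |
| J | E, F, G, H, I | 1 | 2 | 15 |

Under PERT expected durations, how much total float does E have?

te_A = (6 + 4·9 + 18)/6 = 60/6 = 10
te_B = (2 + 4·3 + 4)/6 = 18/6 = 3
te_C = (3 + 4·6 + 9)/6 = 36/6 = 6
te_D = (1 + 4·3 + 5)/6 = 18/6 = 3
te_E = (7 + 4·12 + 29)/6 = 84/6 = 14
te_F = (7 + 4·12 + 23)/6 = 78/6 = 13
te_G = (3 + 4·5 + 13)/6 = 36/6 = 6
te_H = (3 + 4·7 + 11)/6 = 42/6 = 7
te_I = (4 + 4·6 + 8)/6 = 36/6 = 6
te_J = (1 + 4·2 + 15)/6 = 24/6 = 4

Forward pass:
ES_A = 0; EF_A = 10
ES_B = 0; EF_B = 3
ES_C = max(EF_A=10, EF_B=3) = 10; EF_C = 10+6 = 16
ES_D = 3; EF_D = 3+3 = 6
ES_E = 3; EF_E = 3+14 = 17
ES_F = 10; EF_F = 10+13 = 23
ES_G = 16; EF_G = 16+6 = 22
ES_H = 6; EF_H = 6+7 = 13
ES_I = 16; EF_I = 16+6 = 22
ES_J = max(EF_E=17, EF_F=23, EF_G=22, EF_H=13, EF_I=22) = 23; EF_J = 23+4 = 27
Expected project duration μ = 27 days. Critical path: A → F → J.

Backward pass:
LF_J = 27; LS_J = 27−4 = 23
LF_I = LS_J = 23; LS_I = 23−6 = 17
LF_H = LS_J = 23; LS_H = 23−7 = 16
LF_G = LS_J = 23; LS_G = 23−6 = 17
LF_F = LS_J = 23; LS_F = 23−13 = 10
LF_E = LS_J = 23; LS_E = 23−14 = 9
LF_D = LS_H = 16; LS_D = 16−3 = 13
LF_C = min(LS_G=17, LS_I=17) = 17; LS_C = 17−6 = 11
LF_B = min(LS_C=11, LS_D=13, LS_E=9) = 9; LS_B = 9−3 = 6
LF_A = min(LS_C=11, LS_F=10) = 10; LS_A = 10−10 = 0
Slack_E = LS_E − ES_E = 9 − 3 = 6

6 days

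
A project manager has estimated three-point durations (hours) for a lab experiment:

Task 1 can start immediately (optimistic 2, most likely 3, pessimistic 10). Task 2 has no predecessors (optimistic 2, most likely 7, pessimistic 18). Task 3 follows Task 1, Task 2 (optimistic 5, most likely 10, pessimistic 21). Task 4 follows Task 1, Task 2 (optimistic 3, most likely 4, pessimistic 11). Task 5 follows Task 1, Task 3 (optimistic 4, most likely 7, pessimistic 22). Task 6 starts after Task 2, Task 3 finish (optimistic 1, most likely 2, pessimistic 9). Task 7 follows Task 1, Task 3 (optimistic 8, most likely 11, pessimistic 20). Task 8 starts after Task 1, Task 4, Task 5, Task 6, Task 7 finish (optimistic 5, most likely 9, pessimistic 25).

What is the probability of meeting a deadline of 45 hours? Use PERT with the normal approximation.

0.710

te_Task 1 = (2 + 4·3 + 10)/6 = 24/6 = 4; σ²_Task 1 = ((10−2)/6)² = 1.778
te_Task 2 = (2 + 4·7 + 18)/6 = 48/6 = 8; σ²_Task 2 = ((18−2)/6)² = 7.111
te_Task 3 = (5 + 4·10 + 21)/6 = 66/6 = 11; σ²_Task 3 = ((21−5)/6)² = 7.111
te_Task 4 = (3 + 4·4 + 11)/6 = 30/6 = 5; σ²_Task 4 = ((11−3)/6)² = 1.778
te_Task 5 = (4 + 4·7 + 22)/6 = 54/6 = 9; σ²_Task 5 = ((22−4)/6)² = 9.000
te_Task 6 = (1 + 4·2 + 9)/6 = 18/6 = 3; σ²_Task 6 = ((9−1)/6)² = 1.778
te_Task 7 = (8 + 4·11 + 20)/6 = 72/6 = 12; σ²_Task 7 = ((20−8)/6)² = 4.000
te_Task 8 = (5 + 4·9 + 25)/6 = 66/6 = 11; σ²_Task 8 = ((25−5)/6)² = 11.111

Forward pass:
ES_Task 1 = 0; EF_Task 1 = 4
ES_Task 2 = 0; EF_Task 2 = 8
ES_Task 3 = max(EF_Task 1=4, EF_Task 2=8) = 8; EF_Task 3 = 8+11 = 19
ES_Task 4 = max(EF_Task 1=4, EF_Task 2=8) = 8; EF_Task 4 = 8+5 = 13
ES_Task 5 = max(EF_Task 1=4, EF_Task 3=19) = 19; EF_Task 5 = 19+9 = 28
ES_Task 6 = max(EF_Task 2=8, EF_Task 3=19) = 19; EF_Task 6 = 19+3 = 22
ES_Task 7 = max(EF_Task 1=4, EF_Task 3=19) = 19; EF_Task 7 = 19+12 = 31
ES_Task 8 = max(EF_Task 1=4, EF_Task 4=13, EF_Task 5=28, EF_Task 6=22, EF_Task 7=31) = 31; EF_Task 8 = 31+11 = 42
Expected project duration μ = 42 hours. Critical path: Task 2 → Task 3 → Task 7 → Task 8.

Variance along critical path = 7.111 + 7.111 + 4.000 + 11.111 = 29.333; σ = √29.333 = 5.416 hours.
Z = (45 − 42) / 5.416 = 0.554
P(T ≤ 45) = Φ(0.554) ≈ 0.710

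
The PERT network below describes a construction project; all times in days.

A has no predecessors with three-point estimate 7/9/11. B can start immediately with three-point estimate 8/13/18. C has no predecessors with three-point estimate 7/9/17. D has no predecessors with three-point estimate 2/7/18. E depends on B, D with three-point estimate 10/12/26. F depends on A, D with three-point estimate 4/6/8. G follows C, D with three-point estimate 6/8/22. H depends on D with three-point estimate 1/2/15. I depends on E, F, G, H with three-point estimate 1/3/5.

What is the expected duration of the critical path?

30 days

te_A = (7 + 4·9 + 11)/6 = 54/6 = 9
te_B = (8 + 4·13 + 18)/6 = 78/6 = 13
te_C = (7 + 4·9 + 17)/6 = 60/6 = 10
te_D = (2 + 4·7 + 18)/6 = 48/6 = 8
te_E = (10 + 4·12 + 26)/6 = 84/6 = 14
te_F = (4 + 4·6 + 8)/6 = 36/6 = 6
te_G = (6 + 4·8 + 22)/6 = 60/6 = 10
te_H = (1 + 4·2 + 15)/6 = 24/6 = 4
te_I = (1 + 4·3 + 5)/6 = 18/6 = 3

Forward pass:
ES_A = 0; EF_A = 9
ES_B = 0; EF_B = 13
ES_C = 0; EF_C = 10
ES_D = 0; EF_D = 8
ES_E = max(EF_B=13, EF_D=8) = 13; EF_E = 13+14 = 27
ES_F = max(EF_A=9, EF_D=8) = 9; EF_F = 9+6 = 15
ES_G = max(EF_C=10, EF_D=8) = 10; EF_G = 10+10 = 20
ES_H = 8; EF_H = 8+4 = 12
ES_I = max(EF_E=27, EF_F=15, EF_G=20, EF_H=12) = 27; EF_I = 27+3 = 30
Expected project duration μ = 30 days. Critical path: B → E → I.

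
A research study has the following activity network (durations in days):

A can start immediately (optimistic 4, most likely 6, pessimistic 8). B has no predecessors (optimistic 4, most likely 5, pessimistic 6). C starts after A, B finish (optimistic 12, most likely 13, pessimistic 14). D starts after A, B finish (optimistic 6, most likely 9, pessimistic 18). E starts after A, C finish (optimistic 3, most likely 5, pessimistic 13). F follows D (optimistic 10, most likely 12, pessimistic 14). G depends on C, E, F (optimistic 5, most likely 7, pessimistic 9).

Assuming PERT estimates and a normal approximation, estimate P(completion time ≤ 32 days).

te_A = (4 + 4·6 + 8)/6 = 36/6 = 6; σ²_A = ((8−4)/6)² = 0.444
te_B = (4 + 4·5 + 6)/6 = 30/6 = 5; σ²_B = ((6−4)/6)² = 0.111
te_C = (12 + 4·13 + 14)/6 = 78/6 = 13; σ²_C = ((14−12)/6)² = 0.111
te_D = (6 + 4·9 + 18)/6 = 60/6 = 10; σ²_D = ((18−6)/6)² = 4.000
te_E = (3 + 4·5 + 13)/6 = 36/6 = 6; σ²_E = ((13−3)/6)² = 2.778
te_F = (10 + 4·12 + 14)/6 = 72/6 = 12; σ²_F = ((14−10)/6)² = 0.444
te_G = (5 + 4·7 + 9)/6 = 42/6 = 7; σ²_G = ((9−5)/6)² = 0.444

Forward pass:
ES_A = 0; EF_A = 6
ES_B = 0; EF_B = 5
ES_C = max(EF_A=6, EF_B=5) = 6; EF_C = 6+13 = 19
ES_D = max(EF_A=6, EF_B=5) = 6; EF_D = 6+10 = 16
ES_E = max(EF_A=6, EF_C=19) = 19; EF_E = 19+6 = 25
ES_F = 16; EF_F = 16+12 = 28
ES_G = max(EF_C=19, EF_E=25, EF_F=28) = 28; EF_G = 28+7 = 35
Expected project duration μ = 35 days. Critical path: A → D → F → G.

Variance along critical path = 0.444 + 4.000 + 0.444 + 0.444 = 5.333; σ = √5.333 = 2.309 days.
Z = (32 − 35) / 2.309 = -1.299
P(T ≤ 32) = Φ(-1.299) ≈ 0.097

0.097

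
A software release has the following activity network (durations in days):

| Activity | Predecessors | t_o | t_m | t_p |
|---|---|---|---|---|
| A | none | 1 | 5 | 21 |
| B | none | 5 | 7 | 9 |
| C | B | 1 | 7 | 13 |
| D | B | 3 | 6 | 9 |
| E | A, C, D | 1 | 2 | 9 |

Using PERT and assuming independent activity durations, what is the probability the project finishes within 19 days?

0.789

te_A = (1 + 4·5 + 21)/6 = 42/6 = 7; σ²_A = ((21−1)/6)² = 11.111
te_B = (5 + 4·7 + 9)/6 = 42/6 = 7; σ²_B = ((9−5)/6)² = 0.444
te_C = (1 + 4·7 + 13)/6 = 42/6 = 7; σ²_C = ((13−1)/6)² = 4.000
te_D = (3 + 4·6 + 9)/6 = 36/6 = 6; σ²_D = ((9−3)/6)² = 1.000
te_E = (1 + 4·2 + 9)/6 = 18/6 = 3; σ²_E = ((9−1)/6)² = 1.778

Forward pass:
ES_A = 0; EF_A = 7
ES_B = 0; EF_B = 7
ES_C = 7; EF_C = 7+7 = 14
ES_D = 7; EF_D = 7+6 = 13
ES_E = max(EF_A=7, EF_C=14, EF_D=13) = 14; EF_E = 14+3 = 17
Expected project duration μ = 17 days. Critical path: B → C → E.

Variance along critical path = 0.444 + 4.000 + 1.778 = 6.222; σ = √6.222 = 2.494 days.
Z = (19 − 17) / 2.494 = 0.802
P(T ≤ 19) = Φ(0.802) ≈ 0.789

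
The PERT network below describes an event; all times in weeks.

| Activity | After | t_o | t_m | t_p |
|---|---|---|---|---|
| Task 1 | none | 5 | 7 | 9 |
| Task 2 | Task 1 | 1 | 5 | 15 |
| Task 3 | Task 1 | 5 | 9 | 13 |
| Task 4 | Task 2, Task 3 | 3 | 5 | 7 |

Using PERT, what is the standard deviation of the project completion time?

1.63 weeks

te_Task 1 = (5 + 4·7 + 9)/6 = 42/6 = 7; σ²_Task 1 = ((9−5)/6)² = 0.444
te_Task 2 = (1 + 4·5 + 15)/6 = 36/6 = 6; σ²_Task 2 = ((15−1)/6)² = 5.444
te_Task 3 = (5 + 4·9 + 13)/6 = 54/6 = 9; σ²_Task 3 = ((13−5)/6)² = 1.778
te_Task 4 = (3 + 4·5 + 7)/6 = 30/6 = 5; σ²_Task 4 = ((7−3)/6)² = 0.444

Forward pass:
ES_Task 1 = 0; EF_Task 1 = 7
ES_Task 2 = 7; EF_Task 2 = 7+6 = 13
ES_Task 3 = 7; EF_Task 3 = 7+9 = 16
ES_Task 4 = max(EF_Task 2=13, EF_Task 3=16) = 16; EF_Task 4 = 16+5 = 21
Expected project duration μ = 21 weeks. Critical path: Task 1 → Task 3 → Task 4.

Variance along critical path = 0.444 + 1.778 + 0.444 = 2.667
σ = √2.667 = 1.633 weeks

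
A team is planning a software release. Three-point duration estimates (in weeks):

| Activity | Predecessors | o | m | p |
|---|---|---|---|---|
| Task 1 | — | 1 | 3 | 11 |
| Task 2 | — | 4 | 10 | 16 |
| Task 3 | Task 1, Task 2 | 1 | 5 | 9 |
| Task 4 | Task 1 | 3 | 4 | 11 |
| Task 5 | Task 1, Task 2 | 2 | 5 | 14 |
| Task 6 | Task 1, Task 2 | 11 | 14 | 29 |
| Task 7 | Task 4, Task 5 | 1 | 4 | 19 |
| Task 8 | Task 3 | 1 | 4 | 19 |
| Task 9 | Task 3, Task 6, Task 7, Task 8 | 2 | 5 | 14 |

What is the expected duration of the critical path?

32 weeks

te_Task 1 = (1 + 4·3 + 11)/6 = 24/6 = 4
te_Task 2 = (4 + 4·10 + 16)/6 = 60/6 = 10
te_Task 3 = (1 + 4·5 + 9)/6 = 30/6 = 5
te_Task 4 = (3 + 4·4 + 11)/6 = 30/6 = 5
te_Task 5 = (2 + 4·5 + 14)/6 = 36/6 = 6
te_Task 6 = (11 + 4·14 + 29)/6 = 96/6 = 16
te_Task 7 = (1 + 4·4 + 19)/6 = 36/6 = 6
te_Task 8 = (1 + 4·4 + 19)/6 = 36/6 = 6
te_Task 9 = (2 + 4·5 + 14)/6 = 36/6 = 6

Forward pass:
ES_Task 1 = 0; EF_Task 1 = 4
ES_Task 2 = 0; EF_Task 2 = 10
ES_Task 3 = max(EF_Task 1=4, EF_Task 2=10) = 10; EF_Task 3 = 10+5 = 15
ES_Task 4 = 4; EF_Task 4 = 4+5 = 9
ES_Task 5 = max(EF_Task 1=4, EF_Task 2=10) = 10; EF_Task 5 = 10+6 = 16
ES_Task 6 = max(EF_Task 1=4, EF_Task 2=10) = 10; EF_Task 6 = 10+16 = 26
ES_Task 7 = max(EF_Task 4=9, EF_Task 5=16) = 16; EF_Task 7 = 16+6 = 22
ES_Task 8 = 15; EF_Task 8 = 15+6 = 21
ES_Task 9 = max(EF_Task 3=15, EF_Task 6=26, EF_Task 7=22, EF_Task 8=21) = 26; EF_Task 9 = 26+6 = 32
Expected project duration μ = 32 weeks. Critical path: Task 2 → Task 6 → Task 9.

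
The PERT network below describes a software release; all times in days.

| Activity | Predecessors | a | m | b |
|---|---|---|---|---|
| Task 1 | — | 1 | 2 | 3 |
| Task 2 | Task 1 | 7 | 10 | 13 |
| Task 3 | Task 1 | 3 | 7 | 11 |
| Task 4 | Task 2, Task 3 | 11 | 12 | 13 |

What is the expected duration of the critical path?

24 days

te_Task 1 = (1 + 4·2 + 3)/6 = 12/6 = 2
te_Task 2 = (7 + 4·10 + 13)/6 = 60/6 = 10
te_Task 3 = (3 + 4·7 + 11)/6 = 42/6 = 7
te_Task 4 = (11 + 4·12 + 13)/6 = 72/6 = 12

Forward pass:
ES_Task 1 = 0; EF_Task 1 = 2
ES_Task 2 = 2; EF_Task 2 = 2+10 = 12
ES_Task 3 = 2; EF_Task 3 = 2+7 = 9
ES_Task 4 = max(EF_Task 2=12, EF_Task 3=9) = 12; EF_Task 4 = 12+12 = 24
Expected project duration μ = 24 days. Critical path: Task 1 → Task 2 → Task 4.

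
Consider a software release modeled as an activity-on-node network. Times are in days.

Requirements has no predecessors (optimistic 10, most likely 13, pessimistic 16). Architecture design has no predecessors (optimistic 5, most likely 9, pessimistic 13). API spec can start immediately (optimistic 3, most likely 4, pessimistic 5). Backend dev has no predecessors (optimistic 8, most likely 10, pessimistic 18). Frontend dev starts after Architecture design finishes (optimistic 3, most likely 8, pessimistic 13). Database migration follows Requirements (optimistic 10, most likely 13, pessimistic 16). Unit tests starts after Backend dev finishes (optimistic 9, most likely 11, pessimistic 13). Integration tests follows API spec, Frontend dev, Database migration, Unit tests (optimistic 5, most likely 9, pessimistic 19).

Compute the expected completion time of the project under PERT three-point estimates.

36 days

te_Requirements = (10 + 4·13 + 16)/6 = 78/6 = 13
te_Architecture design = (5 + 4·9 + 13)/6 = 54/6 = 9
te_API spec = (3 + 4·4 + 5)/6 = 24/6 = 4
te_Backend dev = (8 + 4·10 + 18)/6 = 66/6 = 11
te_Frontend dev = (3 + 4·8 + 13)/6 = 48/6 = 8
te_Database migration = (10 + 4·13 + 16)/6 = 78/6 = 13
te_Unit tests = (9 + 4·11 + 13)/6 = 66/6 = 11
te_Integration tests = (5 + 4·9 + 19)/6 = 60/6 = 10

Forward pass:
ES_Requirements = 0; EF_Requirements = 13
ES_Architecture design = 0; EF_Architecture design = 9
ES_API spec = 0; EF_API spec = 4
ES_Backend dev = 0; EF_Backend dev = 11
ES_Frontend dev = 9; EF_Frontend dev = 9+8 = 17
ES_Database migration = 13; EF_Database migration = 13+13 = 26
ES_Unit tests = 11; EF_Unit tests = 11+11 = 22
ES_Integration tests = max(EF_API spec=4, EF_Frontend dev=17, EF_Database migration=26, EF_Unit tests=22) = 26; EF_Integration tests = 26+10 = 36
Expected project duration μ = 36 days. Critical path: Requirements → Database migration → Integration tests.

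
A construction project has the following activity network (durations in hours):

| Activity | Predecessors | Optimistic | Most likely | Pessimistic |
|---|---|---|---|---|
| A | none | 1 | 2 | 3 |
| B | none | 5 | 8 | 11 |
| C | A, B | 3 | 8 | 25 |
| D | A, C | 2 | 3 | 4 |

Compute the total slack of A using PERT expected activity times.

te_A = (1 + 4·2 + 3)/6 = 12/6 = 2
te_B = (5 + 4·8 + 11)/6 = 48/6 = 8
te_C = (3 + 4·8 + 25)/6 = 60/6 = 10
te_D = (2 + 4·3 + 4)/6 = 18/6 = 3

Forward pass:
ES_A = 0; EF_A = 2
ES_B = 0; EF_B = 8
ES_C = max(EF_A=2, EF_B=8) = 8; EF_C = 8+10 = 18
ES_D = max(EF_A=2, EF_C=18) = 18; EF_D = 18+3 = 21
Expected project duration μ = 21 hours. Critical path: B → C → D.

Backward pass:
LF_D = 21; LS_D = 21−3 = 18
LF_C = LS_D = 18; LS_C = 18−10 = 8
LF_B = LS_C = 8; LS_B = 8−8 = 0
LF_A = min(LS_C=8, LS_D=18) = 8; LS_A = 8−2 = 6
Slack_A = LS_A − ES_A = 6 − 0 = 6

6 hours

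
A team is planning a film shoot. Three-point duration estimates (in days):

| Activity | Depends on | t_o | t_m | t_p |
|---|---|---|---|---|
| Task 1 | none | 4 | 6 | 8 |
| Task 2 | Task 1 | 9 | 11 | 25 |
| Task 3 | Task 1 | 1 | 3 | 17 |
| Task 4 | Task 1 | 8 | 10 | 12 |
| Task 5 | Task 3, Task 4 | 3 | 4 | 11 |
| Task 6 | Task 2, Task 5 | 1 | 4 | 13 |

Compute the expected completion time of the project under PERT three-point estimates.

26 days

te_Task 1 = (4 + 4·6 + 8)/6 = 36/6 = 6
te_Task 2 = (9 + 4·11 + 25)/6 = 78/6 = 13
te_Task 3 = (1 + 4·3 + 17)/6 = 30/6 = 5
te_Task 4 = (8 + 4·10 + 12)/6 = 60/6 = 10
te_Task 5 = (3 + 4·4 + 11)/6 = 30/6 = 5
te_Task 6 = (1 + 4·4 + 13)/6 = 30/6 = 5

Forward pass:
ES_Task 1 = 0; EF_Task 1 = 6
ES_Task 2 = 6; EF_Task 2 = 6+13 = 19
ES_Task 3 = 6; EF_Task 3 = 6+5 = 11
ES_Task 4 = 6; EF_Task 4 = 6+10 = 16
ES_Task 5 = max(EF_Task 3=11, EF_Task 4=16) = 16; EF_Task 5 = 16+5 = 21
ES_Task 6 = max(EF_Task 2=19, EF_Task 5=21) = 21; EF_Task 6 = 21+5 = 26
Expected project duration μ = 26 days. Critical path: Task 1 → Task 4 → Task 5 → Task 6.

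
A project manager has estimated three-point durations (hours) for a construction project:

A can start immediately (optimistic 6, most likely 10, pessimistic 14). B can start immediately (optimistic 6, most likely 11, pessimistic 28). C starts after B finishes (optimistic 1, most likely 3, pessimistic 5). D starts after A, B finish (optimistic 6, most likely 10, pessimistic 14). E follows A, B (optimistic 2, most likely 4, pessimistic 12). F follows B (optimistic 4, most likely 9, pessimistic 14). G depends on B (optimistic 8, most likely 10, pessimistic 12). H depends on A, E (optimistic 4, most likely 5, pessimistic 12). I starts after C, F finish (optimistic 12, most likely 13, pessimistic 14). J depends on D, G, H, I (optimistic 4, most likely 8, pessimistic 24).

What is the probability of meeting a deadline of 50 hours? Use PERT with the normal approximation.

te_A = (6 + 4·10 + 14)/6 = 60/6 = 10; σ²_A = ((14−6)/6)² = 1.778
te_B = (6 + 4·11 + 28)/6 = 78/6 = 13; σ²_B = ((28−6)/6)² = 13.444
te_C = (1 + 4·3 + 5)/6 = 18/6 = 3; σ²_C = ((5−1)/6)² = 0.444
te_D = (6 + 4·10 + 14)/6 = 60/6 = 10; σ²_D = ((14−6)/6)² = 1.778
te_E = (2 + 4·4 + 12)/6 = 30/6 = 5; σ²_E = ((12−2)/6)² = 2.778
te_F = (4 + 4·9 + 14)/6 = 54/6 = 9; σ²_F = ((14−4)/6)² = 2.778
te_G = (8 + 4·10 + 12)/6 = 60/6 = 10; σ²_G = ((12−8)/6)² = 0.444
te_H = (4 + 4·5 + 12)/6 = 36/6 = 6; σ²_H = ((12−4)/6)² = 1.778
te_I = (12 + 4·13 + 14)/6 = 78/6 = 13; σ²_I = ((14−12)/6)² = 0.111
te_J = (4 + 4·8 + 24)/6 = 60/6 = 10; σ²_J = ((24−4)/6)² = 11.111

Forward pass:
ES_A = 0; EF_A = 10
ES_B = 0; EF_B = 13
ES_C = 13; EF_C = 13+3 = 16
ES_D = max(EF_A=10, EF_B=13) = 13; EF_D = 13+10 = 23
ES_E = max(EF_A=10, EF_B=13) = 13; EF_E = 13+5 = 18
ES_F = 13; EF_F = 13+9 = 22
ES_G = 13; EF_G = 13+10 = 23
ES_H = max(EF_A=10, EF_E=18) = 18; EF_H = 18+6 = 24
ES_I = max(EF_C=16, EF_F=22) = 22; EF_I = 22+13 = 35
ES_J = max(EF_D=23, EF_G=23, EF_H=24, EF_I=35) = 35; EF_J = 35+10 = 45
Expected project duration μ = 45 hours. Critical path: B → F → I → J.

Variance along critical path = 13.444 + 2.778 + 0.111 + 11.111 = 27.444; σ = √27.444 = 5.239 hours.
Z = (50 − 45) / 5.239 = 0.954
P(T ≤ 50) = Φ(0.954) ≈ 0.830

0.830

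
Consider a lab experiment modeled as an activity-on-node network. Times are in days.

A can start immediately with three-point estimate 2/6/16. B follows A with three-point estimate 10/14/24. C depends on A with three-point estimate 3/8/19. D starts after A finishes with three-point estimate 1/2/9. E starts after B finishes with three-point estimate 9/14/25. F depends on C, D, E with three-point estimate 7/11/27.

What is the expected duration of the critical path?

te_A = (2 + 4·6 + 16)/6 = 42/6 = 7
te_B = (10 + 4·14 + 24)/6 = 90/6 = 15
te_C = (3 + 4·8 + 19)/6 = 54/6 = 9
te_D = (1 + 4·2 + 9)/6 = 18/6 = 3
te_E = (9 + 4·14 + 25)/6 = 90/6 = 15
te_F = (7 + 4·11 + 27)/6 = 78/6 = 13

Forward pass:
ES_A = 0; EF_A = 7
ES_B = 7; EF_B = 7+15 = 22
ES_C = 7; EF_C = 7+9 = 16
ES_D = 7; EF_D = 7+3 = 10
ES_E = 22; EF_E = 22+15 = 37
ES_F = max(EF_C=16, EF_D=10, EF_E=37) = 37; EF_F = 37+13 = 50
Expected project duration μ = 50 days. Critical path: A → B → E → F.

50 days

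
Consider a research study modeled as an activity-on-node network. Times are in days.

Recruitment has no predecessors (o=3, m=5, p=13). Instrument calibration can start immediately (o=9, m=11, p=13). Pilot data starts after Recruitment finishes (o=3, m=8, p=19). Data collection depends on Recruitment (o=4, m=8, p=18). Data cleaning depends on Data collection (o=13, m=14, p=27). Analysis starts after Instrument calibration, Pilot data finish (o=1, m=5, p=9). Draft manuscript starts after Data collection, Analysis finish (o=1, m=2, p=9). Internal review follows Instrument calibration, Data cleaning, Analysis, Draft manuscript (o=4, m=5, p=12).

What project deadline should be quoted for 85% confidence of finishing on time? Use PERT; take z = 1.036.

41.1 days

te_Recruitment = (3 + 4·5 + 13)/6 = 36/6 = 6; σ²_Recruitment = ((13−3)/6)² = 2.778
te_Instrument calibration = (9 + 4·11 + 13)/6 = 66/6 = 11; σ²_Instrument calibration = ((13−9)/6)² = 0.444
te_Pilot data = (3 + 4·8 + 19)/6 = 54/6 = 9; σ²_Pilot data = ((19−3)/6)² = 7.111
te_Data collection = (4 + 4·8 + 18)/6 = 54/6 = 9; σ²_Data collection = ((18−4)/6)² = 5.444
te_Data cleaning = (13 + 4·14 + 27)/6 = 96/6 = 16; σ²_Data cleaning = ((27−13)/6)² = 5.444
te_Analysis = (1 + 4·5 + 9)/6 = 30/6 = 5; σ²_Analysis = ((9−1)/6)² = 1.778
te_Draft manuscript = (1 + 4·2 + 9)/6 = 18/6 = 3; σ²_Draft manuscript = ((9−1)/6)² = 1.778
te_Internal review = (4 + 4·5 + 12)/6 = 36/6 = 6; σ²_Internal review = ((12−4)/6)² = 1.778

Forward pass:
ES_Recruitment = 0; EF_Recruitment = 6
ES_Instrument calibration = 0; EF_Instrument calibration = 11
ES_Pilot data = 6; EF_Pilot data = 6+9 = 15
ES_Data collection = 6; EF_Data collection = 6+9 = 15
ES_Data cleaning = 15; EF_Data cleaning = 15+16 = 31
ES_Analysis = max(EF_Instrument calibration=11, EF_Pilot data=15) = 15; EF_Analysis = 15+5 = 20
ES_Draft manuscript = max(EF_Data collection=15, EF_Analysis=20) = 20; EF_Draft manuscript = 20+3 = 23
ES_Internal review = max(EF_Instrument calibration=11, EF_Data cleaning=31, EF_Analysis=20, EF_Draft manuscript=23) = 31; EF_Internal review = 31+6 = 37
Expected project duration μ = 37 days. Critical path: Recruitment → Data collection → Data cleaning → Internal review.

Variance along critical path = 2.778 + 5.444 + 5.444 + 1.778 = 15.444; σ = 3.930 days.
D = μ + z·σ = 37 + 1.036·3.930 = 41.1 days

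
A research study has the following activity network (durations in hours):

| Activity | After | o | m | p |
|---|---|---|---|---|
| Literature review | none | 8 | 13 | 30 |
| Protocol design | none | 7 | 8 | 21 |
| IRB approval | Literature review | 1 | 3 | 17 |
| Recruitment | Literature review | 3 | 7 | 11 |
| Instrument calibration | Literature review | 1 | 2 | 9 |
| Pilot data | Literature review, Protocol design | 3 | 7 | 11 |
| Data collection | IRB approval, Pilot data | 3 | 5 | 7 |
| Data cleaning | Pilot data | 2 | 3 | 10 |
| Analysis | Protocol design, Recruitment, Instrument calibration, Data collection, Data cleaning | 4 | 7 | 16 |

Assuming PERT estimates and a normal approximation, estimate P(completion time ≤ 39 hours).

0.816

te_Literature review = (8 + 4·13 + 30)/6 = 90/6 = 15; σ²_Literature review = ((30−8)/6)² = 13.444
te_Protocol design = (7 + 4·8 + 21)/6 = 60/6 = 10; σ²_Protocol design = ((21−7)/6)² = 5.444
te_IRB approval = (1 + 4·3 + 17)/6 = 30/6 = 5; σ²_IRB approval = ((17−1)/6)² = 7.111
te_Recruitment = (3 + 4·7 + 11)/6 = 42/6 = 7; σ²_Recruitment = ((11−3)/6)² = 1.778
te_Instrument calibration = (1 + 4·2 + 9)/6 = 18/6 = 3; σ²_Instrument calibration = ((9−1)/6)² = 1.778
te_Pilot data = (3 + 4·7 + 11)/6 = 42/6 = 7; σ²_Pilot data = ((11−3)/6)² = 1.778
te_Data collection = (3 + 4·5 + 7)/6 = 30/6 = 5; σ²_Data collection = ((7−3)/6)² = 0.444
te_Data cleaning = (2 + 4·3 + 10)/6 = 24/6 = 4; σ²_Data cleaning = ((10−2)/6)² = 1.778
te_Analysis = (4 + 4·7 + 16)/6 = 48/6 = 8; σ²_Analysis = ((16−4)/6)² = 4.000

Forward pass:
ES_Literature review = 0; EF_Literature review = 15
ES_Protocol design = 0; EF_Protocol design = 10
ES_IRB approval = 15; EF_IRB approval = 15+5 = 20
ES_Recruitment = 15; EF_Recruitment = 15+7 = 22
ES_Instrument calibration = 15; EF_Instrument calibration = 15+3 = 18
ES_Pilot data = max(EF_Literature review=15, EF_Protocol design=10) = 15; EF_Pilot data = 15+7 = 22
ES_Data collection = max(EF_IRB approval=20, EF_Pilot data=22) = 22; EF_Data collection = 22+5 = 27
ES_Data cleaning = 22; EF_Data cleaning = 22+4 = 26
ES_Analysis = max(EF_Protocol design=10, EF_Recruitment=22, EF_Instrument calibration=18, EF_Data collection=27, EF_Data cleaning=26) = 27; EF_Analysis = 27+8 = 35
Expected project duration μ = 35 hours. Critical path: Literature review → Pilot data → Data collection → Analysis.

Variance along critical path = 13.444 + 1.778 + 0.444 + 4.000 = 19.667; σ = √19.667 = 4.435 hours.
Z = (39 − 35) / 4.435 = 0.902
P(T ≤ 39) = Φ(0.902) ≈ 0.816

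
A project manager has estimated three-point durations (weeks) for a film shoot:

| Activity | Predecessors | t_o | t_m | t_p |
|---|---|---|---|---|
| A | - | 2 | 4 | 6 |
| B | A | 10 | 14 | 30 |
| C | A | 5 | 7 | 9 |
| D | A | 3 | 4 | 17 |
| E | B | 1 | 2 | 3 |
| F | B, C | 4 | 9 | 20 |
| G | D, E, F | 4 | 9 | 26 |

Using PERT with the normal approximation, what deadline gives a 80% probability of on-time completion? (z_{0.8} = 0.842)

45.8 weeks

te_A = (2 + 4·4 + 6)/6 = 24/6 = 4; σ²_A = ((6−2)/6)² = 0.444
te_B = (10 + 4·14 + 30)/6 = 96/6 = 16; σ²_B = ((30−10)/6)² = 11.111
te_C = (5 + 4·7 + 9)/6 = 42/6 = 7; σ²_C = ((9−5)/6)² = 0.444
te_D = (3 + 4·4 + 17)/6 = 36/6 = 6; σ²_D = ((17−3)/6)² = 5.444
te_E = (1 + 4·2 + 3)/6 = 12/6 = 2; σ²_E = ((3−1)/6)² = 0.111
te_F = (4 + 4·9 + 20)/6 = 60/6 = 10; σ²_F = ((20−4)/6)² = 7.111
te_G = (4 + 4·9 + 26)/6 = 66/6 = 11; σ²_G = ((26−4)/6)² = 13.444

Forward pass:
ES_A = 0; EF_A = 4
ES_B = 4; EF_B = 4+16 = 20
ES_C = 4; EF_C = 4+7 = 11
ES_D = 4; EF_D = 4+6 = 10
ES_E = 20; EF_E = 20+2 = 22
ES_F = max(EF_B=20, EF_C=11) = 20; EF_F = 20+10 = 30
ES_G = max(EF_D=10, EF_E=22, EF_F=30) = 30; EF_G = 30+11 = 41
Expected project duration μ = 41 weeks. Critical path: A → B → F → G.

Variance along critical path = 0.444 + 11.111 + 7.111 + 13.444 = 32.111; σ = 5.667 weeks.
D = μ + z·σ = 41 + 0.842·5.667 = 45.8 weeks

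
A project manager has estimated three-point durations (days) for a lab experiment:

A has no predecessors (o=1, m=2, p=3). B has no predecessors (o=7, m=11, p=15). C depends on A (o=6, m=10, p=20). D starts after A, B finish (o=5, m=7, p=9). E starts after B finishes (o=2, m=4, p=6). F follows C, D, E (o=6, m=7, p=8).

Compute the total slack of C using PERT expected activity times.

5 days

te_A = (1 + 4·2 + 3)/6 = 12/6 = 2
te_B = (7 + 4·11 + 15)/6 = 66/6 = 11
te_C = (6 + 4·10 + 20)/6 = 66/6 = 11
te_D = (5 + 4·7 + 9)/6 = 42/6 = 7
te_E = (2 + 4·4 + 6)/6 = 24/6 = 4
te_F = (6 + 4·7 + 8)/6 = 42/6 = 7

Forward pass:
ES_A = 0; EF_A = 2
ES_B = 0; EF_B = 11
ES_C = 2; EF_C = 2+11 = 13
ES_D = max(EF_A=2, EF_B=11) = 11; EF_D = 11+7 = 18
ES_E = 11; EF_E = 11+4 = 15
ES_F = max(EF_C=13, EF_D=18, EF_E=15) = 18; EF_F = 18+7 = 25
Expected project duration μ = 25 days. Critical path: B → D → F.

Backward pass:
LF_F = 25; LS_F = 25−7 = 18
LF_E = LS_F = 18; LS_E = 18−4 = 14
LF_D = LS_F = 18; LS_D = 18−7 = 11
LF_C = LS_F = 18; LS_C = 18−11 = 7
LF_B = min(LS_D=11, LS_E=14) = 11; LS_B = 11−11 = 0
LF_A = min(LS_C=7, LS_D=11) = 7; LS_A = 7−2 = 5
Slack_C = LS_C − ES_C = 7 − 2 = 5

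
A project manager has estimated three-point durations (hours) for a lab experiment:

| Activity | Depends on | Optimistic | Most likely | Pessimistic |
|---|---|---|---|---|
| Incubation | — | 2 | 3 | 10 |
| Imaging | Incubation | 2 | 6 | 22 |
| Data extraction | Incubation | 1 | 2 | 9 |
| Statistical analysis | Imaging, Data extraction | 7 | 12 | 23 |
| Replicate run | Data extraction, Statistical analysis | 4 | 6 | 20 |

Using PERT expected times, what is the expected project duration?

33 hours

te_Incubation = (2 + 4·3 + 10)/6 = 24/6 = 4
te_Imaging = (2 + 4·6 + 22)/6 = 48/6 = 8
te_Data extraction = (1 + 4·2 + 9)/6 = 18/6 = 3
te_Statistical analysis = (7 + 4·12 + 23)/6 = 78/6 = 13
te_Replicate run = (4 + 4·6 + 20)/6 = 48/6 = 8

Forward pass:
ES_Incubation = 0; EF_Incubation = 4
ES_Imaging = 4; EF_Imaging = 4+8 = 12
ES_Data extraction = 4; EF_Data extraction = 4+3 = 7
ES_Statistical analysis = max(EF_Imaging=12, EF_Data extraction=7) = 12; EF_Statistical analysis = 12+13 = 25
ES_Replicate run = max(EF_Data extraction=7, EF_Statistical analysis=25) = 25; EF_Replicate run = 25+8 = 33
Expected project duration μ = 33 hours. Critical path: Incubation → Imaging → Statistical analysis → Replicate run.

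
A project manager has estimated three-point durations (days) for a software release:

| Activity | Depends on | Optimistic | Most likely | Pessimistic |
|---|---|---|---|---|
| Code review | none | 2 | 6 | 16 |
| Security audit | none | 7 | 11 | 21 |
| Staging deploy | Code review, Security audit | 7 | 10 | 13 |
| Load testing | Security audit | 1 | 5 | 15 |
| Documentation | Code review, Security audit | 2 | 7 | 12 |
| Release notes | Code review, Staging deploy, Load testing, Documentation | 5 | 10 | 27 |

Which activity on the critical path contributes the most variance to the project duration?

Release notes

te_Code review = (2 + 4·6 + 16)/6 = 42/6 = 7; σ²_Code review = ((16−2)/6)² = 5.444
te_Security audit = (7 + 4·11 + 21)/6 = 72/6 = 12; σ²_Security audit = ((21−7)/6)² = 5.444
te_Staging deploy = (7 + 4·10 + 13)/6 = 60/6 = 10; σ²_Staging deploy = ((13−7)/6)² = 1.000
te_Load testing = (1 + 4·5 + 15)/6 = 36/6 = 6; σ²_Load testing = ((15−1)/6)² = 5.444
te_Documentation = (2 + 4·7 + 12)/6 = 42/6 = 7; σ²_Documentation = ((12−2)/6)² = 2.778
te_Release notes = (5 + 4·10 + 27)/6 = 72/6 = 12; σ²_Release notes = ((27−5)/6)² = 13.444

Forward pass:
ES_Code review = 0; EF_Code review = 7
ES_Security audit = 0; EF_Security audit = 12
ES_Staging deploy = max(EF_Code review=7, EF_Security audit=12) = 12; EF_Staging deploy = 12+10 = 22
ES_Load testing = 12; EF_Load testing = 12+6 = 18
ES_Documentation = max(EF_Code review=7, EF_Security audit=12) = 12; EF_Documentation = 12+7 = 19
ES_Release notes = max(EF_Code review=7, EF_Staging deploy=22, EF_Load testing=18, EF_Documentation=19) = 22; EF_Release notes = 22+12 = 34
Expected project duration μ = 34 days. Critical path: Security audit → Staging deploy → Release notes.

Variances on critical path: σ²_Security audit=5.444, σ²_Staging deploy=1.000, σ²_Release notes=13.444.
Largest is σ²_Release notes = 13.444.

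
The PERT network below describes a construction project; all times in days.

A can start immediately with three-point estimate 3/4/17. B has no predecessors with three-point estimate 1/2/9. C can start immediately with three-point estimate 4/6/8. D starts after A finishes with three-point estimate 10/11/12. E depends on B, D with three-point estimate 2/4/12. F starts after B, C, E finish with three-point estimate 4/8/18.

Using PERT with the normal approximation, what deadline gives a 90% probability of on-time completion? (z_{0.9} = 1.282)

te_A = (3 + 4·4 + 17)/6 = 36/6 = 6; σ²_A = ((17−3)/6)² = 5.444
te_B = (1 + 4·2 + 9)/6 = 18/6 = 3; σ²_B = ((9−1)/6)² = 1.778
te_C = (4 + 4·6 + 8)/6 = 36/6 = 6; σ²_C = ((8−4)/6)² = 0.444
te_D = (10 + 4·11 + 12)/6 = 66/6 = 11; σ²_D = ((12−10)/6)² = 0.111
te_E = (2 + 4·4 + 12)/6 = 30/6 = 5; σ²_E = ((12−2)/6)² = 2.778
te_F = (4 + 4·8 + 18)/6 = 54/6 = 9; σ²_F = ((18−4)/6)² = 5.444

Forward pass:
ES_A = 0; EF_A = 6
ES_B = 0; EF_B = 3
ES_C = 0; EF_C = 6
ES_D = 6; EF_D = 6+11 = 17
ES_E = max(EF_B=3, EF_D=17) = 17; EF_E = 17+5 = 22
ES_F = max(EF_B=3, EF_C=6, EF_E=22) = 22; EF_F = 22+9 = 31
Expected project duration μ = 31 days. Critical path: A → D → E → F.

Variance along critical path = 5.444 + 0.111 + 2.778 + 5.444 = 13.778; σ = 3.712 days.
D = μ + z·σ = 31 + 1.282·3.712 = 35.8 days

35.8 days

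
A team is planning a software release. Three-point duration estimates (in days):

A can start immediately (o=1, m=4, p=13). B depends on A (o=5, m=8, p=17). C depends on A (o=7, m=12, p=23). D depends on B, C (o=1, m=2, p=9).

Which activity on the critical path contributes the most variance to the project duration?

C

te_A = (1 + 4·4 + 13)/6 = 30/6 = 5; σ²_A = ((13−1)/6)² = 4.000
te_B = (5 + 4·8 + 17)/6 = 54/6 = 9; σ²_B = ((17−5)/6)² = 4.000
te_C = (7 + 4·12 + 23)/6 = 78/6 = 13; σ²_C = ((23−7)/6)² = 7.111
te_D = (1 + 4·2 + 9)/6 = 18/6 = 3; σ²_D = ((9−1)/6)² = 1.778

Forward pass:
ES_A = 0; EF_A = 5
ES_B = 5; EF_B = 5+9 = 14
ES_C = 5; EF_C = 5+13 = 18
ES_D = max(EF_B=14, EF_C=18) = 18; EF_D = 18+3 = 21
Expected project duration μ = 21 days. Critical path: A → C → D.

Variances on critical path: σ²_A=4.000, σ²_C=7.111, σ²_D=1.778.
Largest is σ²_C = 7.111.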